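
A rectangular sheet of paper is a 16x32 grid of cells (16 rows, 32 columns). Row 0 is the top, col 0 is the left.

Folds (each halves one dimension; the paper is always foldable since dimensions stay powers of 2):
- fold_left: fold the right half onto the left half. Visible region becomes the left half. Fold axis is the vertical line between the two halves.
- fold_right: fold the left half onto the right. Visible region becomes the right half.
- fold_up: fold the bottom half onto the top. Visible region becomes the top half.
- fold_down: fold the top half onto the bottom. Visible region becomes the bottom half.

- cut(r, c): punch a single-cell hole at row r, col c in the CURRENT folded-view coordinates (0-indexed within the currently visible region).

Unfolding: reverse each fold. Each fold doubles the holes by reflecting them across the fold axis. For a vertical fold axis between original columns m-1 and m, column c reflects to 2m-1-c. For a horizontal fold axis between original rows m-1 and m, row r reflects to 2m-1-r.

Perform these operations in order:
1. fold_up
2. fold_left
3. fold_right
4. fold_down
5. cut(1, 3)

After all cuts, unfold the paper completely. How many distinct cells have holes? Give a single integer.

Answer: 16

Derivation:
Op 1 fold_up: fold axis h@8; visible region now rows[0,8) x cols[0,32) = 8x32
Op 2 fold_left: fold axis v@16; visible region now rows[0,8) x cols[0,16) = 8x16
Op 3 fold_right: fold axis v@8; visible region now rows[0,8) x cols[8,16) = 8x8
Op 4 fold_down: fold axis h@4; visible region now rows[4,8) x cols[8,16) = 4x8
Op 5 cut(1, 3): punch at orig (5,11); cuts so far [(5, 11)]; region rows[4,8) x cols[8,16) = 4x8
Unfold 1 (reflect across h@4): 2 holes -> [(2, 11), (5, 11)]
Unfold 2 (reflect across v@8): 4 holes -> [(2, 4), (2, 11), (5, 4), (5, 11)]
Unfold 3 (reflect across v@16): 8 holes -> [(2, 4), (2, 11), (2, 20), (2, 27), (5, 4), (5, 11), (5, 20), (5, 27)]
Unfold 4 (reflect across h@8): 16 holes -> [(2, 4), (2, 11), (2, 20), (2, 27), (5, 4), (5, 11), (5, 20), (5, 27), (10, 4), (10, 11), (10, 20), (10, 27), (13, 4), (13, 11), (13, 20), (13, 27)]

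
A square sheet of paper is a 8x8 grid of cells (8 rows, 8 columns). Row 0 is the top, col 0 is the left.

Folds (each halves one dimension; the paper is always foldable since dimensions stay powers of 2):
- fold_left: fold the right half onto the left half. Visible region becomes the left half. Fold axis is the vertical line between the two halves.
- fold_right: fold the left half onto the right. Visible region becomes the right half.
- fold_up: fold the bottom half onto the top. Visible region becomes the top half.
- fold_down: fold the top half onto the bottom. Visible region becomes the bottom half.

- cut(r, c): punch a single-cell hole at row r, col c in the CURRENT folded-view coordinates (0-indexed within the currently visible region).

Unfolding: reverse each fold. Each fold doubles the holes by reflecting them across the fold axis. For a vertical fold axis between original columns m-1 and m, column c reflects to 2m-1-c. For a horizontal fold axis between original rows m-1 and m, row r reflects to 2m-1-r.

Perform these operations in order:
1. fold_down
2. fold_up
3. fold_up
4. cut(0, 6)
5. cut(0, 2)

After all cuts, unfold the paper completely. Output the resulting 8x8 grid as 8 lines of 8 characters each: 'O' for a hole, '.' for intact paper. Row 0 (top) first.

Op 1 fold_down: fold axis h@4; visible region now rows[4,8) x cols[0,8) = 4x8
Op 2 fold_up: fold axis h@6; visible region now rows[4,6) x cols[0,8) = 2x8
Op 3 fold_up: fold axis h@5; visible region now rows[4,5) x cols[0,8) = 1x8
Op 4 cut(0, 6): punch at orig (4,6); cuts so far [(4, 6)]; region rows[4,5) x cols[0,8) = 1x8
Op 5 cut(0, 2): punch at orig (4,2); cuts so far [(4, 2), (4, 6)]; region rows[4,5) x cols[0,8) = 1x8
Unfold 1 (reflect across h@5): 4 holes -> [(4, 2), (4, 6), (5, 2), (5, 6)]
Unfold 2 (reflect across h@6): 8 holes -> [(4, 2), (4, 6), (5, 2), (5, 6), (6, 2), (6, 6), (7, 2), (7, 6)]
Unfold 3 (reflect across h@4): 16 holes -> [(0, 2), (0, 6), (1, 2), (1, 6), (2, 2), (2, 6), (3, 2), (3, 6), (4, 2), (4, 6), (5, 2), (5, 6), (6, 2), (6, 6), (7, 2), (7, 6)]

Answer: ..O...O.
..O...O.
..O...O.
..O...O.
..O...O.
..O...O.
..O...O.
..O...O.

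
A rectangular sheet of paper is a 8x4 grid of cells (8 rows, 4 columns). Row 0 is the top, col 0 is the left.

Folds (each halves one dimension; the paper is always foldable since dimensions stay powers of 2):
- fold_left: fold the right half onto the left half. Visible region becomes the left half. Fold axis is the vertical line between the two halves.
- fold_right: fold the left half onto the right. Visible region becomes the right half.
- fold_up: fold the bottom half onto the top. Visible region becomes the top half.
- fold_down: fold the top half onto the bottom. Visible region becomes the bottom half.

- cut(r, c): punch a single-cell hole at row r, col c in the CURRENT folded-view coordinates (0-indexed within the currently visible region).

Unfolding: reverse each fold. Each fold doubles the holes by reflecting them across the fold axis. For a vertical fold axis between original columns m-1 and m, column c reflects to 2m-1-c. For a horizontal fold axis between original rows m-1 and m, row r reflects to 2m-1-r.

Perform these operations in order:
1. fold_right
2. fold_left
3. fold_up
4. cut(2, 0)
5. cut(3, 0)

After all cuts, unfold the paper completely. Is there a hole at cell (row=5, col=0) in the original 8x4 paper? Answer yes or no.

Op 1 fold_right: fold axis v@2; visible region now rows[0,8) x cols[2,4) = 8x2
Op 2 fold_left: fold axis v@3; visible region now rows[0,8) x cols[2,3) = 8x1
Op 3 fold_up: fold axis h@4; visible region now rows[0,4) x cols[2,3) = 4x1
Op 4 cut(2, 0): punch at orig (2,2); cuts so far [(2, 2)]; region rows[0,4) x cols[2,3) = 4x1
Op 5 cut(3, 0): punch at orig (3,2); cuts so far [(2, 2), (3, 2)]; region rows[0,4) x cols[2,3) = 4x1
Unfold 1 (reflect across h@4): 4 holes -> [(2, 2), (3, 2), (4, 2), (5, 2)]
Unfold 2 (reflect across v@3): 8 holes -> [(2, 2), (2, 3), (3, 2), (3, 3), (4, 2), (4, 3), (5, 2), (5, 3)]
Unfold 3 (reflect across v@2): 16 holes -> [(2, 0), (2, 1), (2, 2), (2, 3), (3, 0), (3, 1), (3, 2), (3, 3), (4, 0), (4, 1), (4, 2), (4, 3), (5, 0), (5, 1), (5, 2), (5, 3)]
Holes: [(2, 0), (2, 1), (2, 2), (2, 3), (3, 0), (3, 1), (3, 2), (3, 3), (4, 0), (4, 1), (4, 2), (4, 3), (5, 0), (5, 1), (5, 2), (5, 3)]

Answer: yes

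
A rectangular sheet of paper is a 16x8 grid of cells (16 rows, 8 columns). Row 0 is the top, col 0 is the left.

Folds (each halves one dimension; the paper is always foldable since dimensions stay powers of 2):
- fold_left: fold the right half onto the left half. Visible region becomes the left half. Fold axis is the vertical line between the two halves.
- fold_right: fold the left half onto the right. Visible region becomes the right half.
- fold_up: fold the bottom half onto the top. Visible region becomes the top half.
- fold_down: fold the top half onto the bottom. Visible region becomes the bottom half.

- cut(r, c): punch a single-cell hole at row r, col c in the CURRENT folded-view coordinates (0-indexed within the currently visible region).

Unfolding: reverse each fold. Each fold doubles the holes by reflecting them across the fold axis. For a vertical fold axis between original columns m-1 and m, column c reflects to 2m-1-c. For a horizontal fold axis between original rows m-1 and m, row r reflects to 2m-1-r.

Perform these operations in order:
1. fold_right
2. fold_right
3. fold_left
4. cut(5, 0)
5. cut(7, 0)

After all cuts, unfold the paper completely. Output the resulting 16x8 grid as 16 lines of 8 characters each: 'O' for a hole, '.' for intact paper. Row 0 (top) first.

Answer: ........
........
........
........
........
OOOOOOOO
........
OOOOOOOO
........
........
........
........
........
........
........
........

Derivation:
Op 1 fold_right: fold axis v@4; visible region now rows[0,16) x cols[4,8) = 16x4
Op 2 fold_right: fold axis v@6; visible region now rows[0,16) x cols[6,8) = 16x2
Op 3 fold_left: fold axis v@7; visible region now rows[0,16) x cols[6,7) = 16x1
Op 4 cut(5, 0): punch at orig (5,6); cuts so far [(5, 6)]; region rows[0,16) x cols[6,7) = 16x1
Op 5 cut(7, 0): punch at orig (7,6); cuts so far [(5, 6), (7, 6)]; region rows[0,16) x cols[6,7) = 16x1
Unfold 1 (reflect across v@7): 4 holes -> [(5, 6), (5, 7), (7, 6), (7, 7)]
Unfold 2 (reflect across v@6): 8 holes -> [(5, 4), (5, 5), (5, 6), (5, 7), (7, 4), (7, 5), (7, 6), (7, 7)]
Unfold 3 (reflect across v@4): 16 holes -> [(5, 0), (5, 1), (5, 2), (5, 3), (5, 4), (5, 5), (5, 6), (5, 7), (7, 0), (7, 1), (7, 2), (7, 3), (7, 4), (7, 5), (7, 6), (7, 7)]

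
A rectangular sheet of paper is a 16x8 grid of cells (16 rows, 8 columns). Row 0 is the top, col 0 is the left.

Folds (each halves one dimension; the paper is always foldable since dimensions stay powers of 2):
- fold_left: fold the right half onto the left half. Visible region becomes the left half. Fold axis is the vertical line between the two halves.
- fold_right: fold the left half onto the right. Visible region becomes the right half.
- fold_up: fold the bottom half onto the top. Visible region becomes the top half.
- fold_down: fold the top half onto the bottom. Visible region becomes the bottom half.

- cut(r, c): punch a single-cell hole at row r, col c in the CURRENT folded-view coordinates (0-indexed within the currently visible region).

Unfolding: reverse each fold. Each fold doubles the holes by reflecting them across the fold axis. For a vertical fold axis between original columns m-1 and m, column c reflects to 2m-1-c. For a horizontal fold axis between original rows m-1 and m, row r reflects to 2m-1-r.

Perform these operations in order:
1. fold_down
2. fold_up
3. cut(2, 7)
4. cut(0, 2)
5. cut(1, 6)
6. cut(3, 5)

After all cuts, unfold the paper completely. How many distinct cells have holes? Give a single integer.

Op 1 fold_down: fold axis h@8; visible region now rows[8,16) x cols[0,8) = 8x8
Op 2 fold_up: fold axis h@12; visible region now rows[8,12) x cols[0,8) = 4x8
Op 3 cut(2, 7): punch at orig (10,7); cuts so far [(10, 7)]; region rows[8,12) x cols[0,8) = 4x8
Op 4 cut(0, 2): punch at orig (8,2); cuts so far [(8, 2), (10, 7)]; region rows[8,12) x cols[0,8) = 4x8
Op 5 cut(1, 6): punch at orig (9,6); cuts so far [(8, 2), (9, 6), (10, 7)]; region rows[8,12) x cols[0,8) = 4x8
Op 6 cut(3, 5): punch at orig (11,5); cuts so far [(8, 2), (9, 6), (10, 7), (11, 5)]; region rows[8,12) x cols[0,8) = 4x8
Unfold 1 (reflect across h@12): 8 holes -> [(8, 2), (9, 6), (10, 7), (11, 5), (12, 5), (13, 7), (14, 6), (15, 2)]
Unfold 2 (reflect across h@8): 16 holes -> [(0, 2), (1, 6), (2, 7), (3, 5), (4, 5), (5, 7), (6, 6), (7, 2), (8, 2), (9, 6), (10, 7), (11, 5), (12, 5), (13, 7), (14, 6), (15, 2)]

Answer: 16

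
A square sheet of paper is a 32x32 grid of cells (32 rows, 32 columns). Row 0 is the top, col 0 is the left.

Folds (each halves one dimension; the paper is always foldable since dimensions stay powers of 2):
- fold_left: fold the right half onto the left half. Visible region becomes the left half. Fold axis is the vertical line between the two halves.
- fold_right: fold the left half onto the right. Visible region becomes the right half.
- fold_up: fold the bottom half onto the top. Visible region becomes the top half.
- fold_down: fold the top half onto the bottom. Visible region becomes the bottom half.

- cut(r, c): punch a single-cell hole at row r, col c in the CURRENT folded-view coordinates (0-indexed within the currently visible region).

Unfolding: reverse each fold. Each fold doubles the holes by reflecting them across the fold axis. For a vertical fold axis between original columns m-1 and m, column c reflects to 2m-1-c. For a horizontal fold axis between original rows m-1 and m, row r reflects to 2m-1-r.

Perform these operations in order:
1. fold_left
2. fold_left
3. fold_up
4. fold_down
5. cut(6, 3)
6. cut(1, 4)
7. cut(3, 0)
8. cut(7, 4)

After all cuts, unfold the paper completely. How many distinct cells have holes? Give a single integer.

Op 1 fold_left: fold axis v@16; visible region now rows[0,32) x cols[0,16) = 32x16
Op 2 fold_left: fold axis v@8; visible region now rows[0,32) x cols[0,8) = 32x8
Op 3 fold_up: fold axis h@16; visible region now rows[0,16) x cols[0,8) = 16x8
Op 4 fold_down: fold axis h@8; visible region now rows[8,16) x cols[0,8) = 8x8
Op 5 cut(6, 3): punch at orig (14,3); cuts so far [(14, 3)]; region rows[8,16) x cols[0,8) = 8x8
Op 6 cut(1, 4): punch at orig (9,4); cuts so far [(9, 4), (14, 3)]; region rows[8,16) x cols[0,8) = 8x8
Op 7 cut(3, 0): punch at orig (11,0); cuts so far [(9, 4), (11, 0), (14, 3)]; region rows[8,16) x cols[0,8) = 8x8
Op 8 cut(7, 4): punch at orig (15,4); cuts so far [(9, 4), (11, 0), (14, 3), (15, 4)]; region rows[8,16) x cols[0,8) = 8x8
Unfold 1 (reflect across h@8): 8 holes -> [(0, 4), (1, 3), (4, 0), (6, 4), (9, 4), (11, 0), (14, 3), (15, 4)]
Unfold 2 (reflect across h@16): 16 holes -> [(0, 4), (1, 3), (4, 0), (6, 4), (9, 4), (11, 0), (14, 3), (15, 4), (16, 4), (17, 3), (20, 0), (22, 4), (25, 4), (27, 0), (30, 3), (31, 4)]
Unfold 3 (reflect across v@8): 32 holes -> [(0, 4), (0, 11), (1, 3), (1, 12), (4, 0), (4, 15), (6, 4), (6, 11), (9, 4), (9, 11), (11, 0), (11, 15), (14, 3), (14, 12), (15, 4), (15, 11), (16, 4), (16, 11), (17, 3), (17, 12), (20, 0), (20, 15), (22, 4), (22, 11), (25, 4), (25, 11), (27, 0), (27, 15), (30, 3), (30, 12), (31, 4), (31, 11)]
Unfold 4 (reflect across v@16): 64 holes -> [(0, 4), (0, 11), (0, 20), (0, 27), (1, 3), (1, 12), (1, 19), (1, 28), (4, 0), (4, 15), (4, 16), (4, 31), (6, 4), (6, 11), (6, 20), (6, 27), (9, 4), (9, 11), (9, 20), (9, 27), (11, 0), (11, 15), (11, 16), (11, 31), (14, 3), (14, 12), (14, 19), (14, 28), (15, 4), (15, 11), (15, 20), (15, 27), (16, 4), (16, 11), (16, 20), (16, 27), (17, 3), (17, 12), (17, 19), (17, 28), (20, 0), (20, 15), (20, 16), (20, 31), (22, 4), (22, 11), (22, 20), (22, 27), (25, 4), (25, 11), (25, 20), (25, 27), (27, 0), (27, 15), (27, 16), (27, 31), (30, 3), (30, 12), (30, 19), (30, 28), (31, 4), (31, 11), (31, 20), (31, 27)]

Answer: 64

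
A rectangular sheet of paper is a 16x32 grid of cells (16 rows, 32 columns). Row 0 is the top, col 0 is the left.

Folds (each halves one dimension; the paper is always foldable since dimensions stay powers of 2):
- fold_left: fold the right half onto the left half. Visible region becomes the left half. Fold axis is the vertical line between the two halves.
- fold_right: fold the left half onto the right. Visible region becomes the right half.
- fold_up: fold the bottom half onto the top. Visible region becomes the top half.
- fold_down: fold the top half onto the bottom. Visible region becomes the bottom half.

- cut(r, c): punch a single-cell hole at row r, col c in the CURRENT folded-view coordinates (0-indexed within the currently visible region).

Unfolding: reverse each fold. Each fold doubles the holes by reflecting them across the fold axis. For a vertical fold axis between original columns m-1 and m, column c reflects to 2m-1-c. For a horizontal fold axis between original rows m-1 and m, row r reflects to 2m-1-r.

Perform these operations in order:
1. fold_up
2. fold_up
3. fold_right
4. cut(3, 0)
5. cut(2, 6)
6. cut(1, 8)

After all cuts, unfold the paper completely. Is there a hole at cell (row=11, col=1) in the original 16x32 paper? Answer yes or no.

Answer: no

Derivation:
Op 1 fold_up: fold axis h@8; visible region now rows[0,8) x cols[0,32) = 8x32
Op 2 fold_up: fold axis h@4; visible region now rows[0,4) x cols[0,32) = 4x32
Op 3 fold_right: fold axis v@16; visible region now rows[0,4) x cols[16,32) = 4x16
Op 4 cut(3, 0): punch at orig (3,16); cuts so far [(3, 16)]; region rows[0,4) x cols[16,32) = 4x16
Op 5 cut(2, 6): punch at orig (2,22); cuts so far [(2, 22), (3, 16)]; region rows[0,4) x cols[16,32) = 4x16
Op 6 cut(1, 8): punch at orig (1,24); cuts so far [(1, 24), (2, 22), (3, 16)]; region rows[0,4) x cols[16,32) = 4x16
Unfold 1 (reflect across v@16): 6 holes -> [(1, 7), (1, 24), (2, 9), (2, 22), (3, 15), (3, 16)]
Unfold 2 (reflect across h@4): 12 holes -> [(1, 7), (1, 24), (2, 9), (2, 22), (3, 15), (3, 16), (4, 15), (4, 16), (5, 9), (5, 22), (6, 7), (6, 24)]
Unfold 3 (reflect across h@8): 24 holes -> [(1, 7), (1, 24), (2, 9), (2, 22), (3, 15), (3, 16), (4, 15), (4, 16), (5, 9), (5, 22), (6, 7), (6, 24), (9, 7), (9, 24), (10, 9), (10, 22), (11, 15), (11, 16), (12, 15), (12, 16), (13, 9), (13, 22), (14, 7), (14, 24)]
Holes: [(1, 7), (1, 24), (2, 9), (2, 22), (3, 15), (3, 16), (4, 15), (4, 16), (5, 9), (5, 22), (6, 7), (6, 24), (9, 7), (9, 24), (10, 9), (10, 22), (11, 15), (11, 16), (12, 15), (12, 16), (13, 9), (13, 22), (14, 7), (14, 24)]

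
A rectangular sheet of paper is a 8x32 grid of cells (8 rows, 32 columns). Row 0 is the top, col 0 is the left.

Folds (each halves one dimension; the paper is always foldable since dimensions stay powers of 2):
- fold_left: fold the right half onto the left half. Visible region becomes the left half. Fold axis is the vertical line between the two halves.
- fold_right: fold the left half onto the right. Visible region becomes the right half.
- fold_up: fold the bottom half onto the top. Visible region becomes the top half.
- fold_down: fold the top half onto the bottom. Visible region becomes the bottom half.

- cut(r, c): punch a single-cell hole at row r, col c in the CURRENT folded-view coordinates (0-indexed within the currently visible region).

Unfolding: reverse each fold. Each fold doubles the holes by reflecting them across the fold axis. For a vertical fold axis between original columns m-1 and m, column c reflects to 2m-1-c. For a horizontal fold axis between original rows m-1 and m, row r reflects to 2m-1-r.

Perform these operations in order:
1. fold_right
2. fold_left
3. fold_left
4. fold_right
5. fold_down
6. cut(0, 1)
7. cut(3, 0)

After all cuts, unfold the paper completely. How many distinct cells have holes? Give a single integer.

Answer: 64

Derivation:
Op 1 fold_right: fold axis v@16; visible region now rows[0,8) x cols[16,32) = 8x16
Op 2 fold_left: fold axis v@24; visible region now rows[0,8) x cols[16,24) = 8x8
Op 3 fold_left: fold axis v@20; visible region now rows[0,8) x cols[16,20) = 8x4
Op 4 fold_right: fold axis v@18; visible region now rows[0,8) x cols[18,20) = 8x2
Op 5 fold_down: fold axis h@4; visible region now rows[4,8) x cols[18,20) = 4x2
Op 6 cut(0, 1): punch at orig (4,19); cuts so far [(4, 19)]; region rows[4,8) x cols[18,20) = 4x2
Op 7 cut(3, 0): punch at orig (7,18); cuts so far [(4, 19), (7, 18)]; region rows[4,8) x cols[18,20) = 4x2
Unfold 1 (reflect across h@4): 4 holes -> [(0, 18), (3, 19), (4, 19), (7, 18)]
Unfold 2 (reflect across v@18): 8 holes -> [(0, 17), (0, 18), (3, 16), (3, 19), (4, 16), (4, 19), (7, 17), (7, 18)]
Unfold 3 (reflect across v@20): 16 holes -> [(0, 17), (0, 18), (0, 21), (0, 22), (3, 16), (3, 19), (3, 20), (3, 23), (4, 16), (4, 19), (4, 20), (4, 23), (7, 17), (7, 18), (7, 21), (7, 22)]
Unfold 4 (reflect across v@24): 32 holes -> [(0, 17), (0, 18), (0, 21), (0, 22), (0, 25), (0, 26), (0, 29), (0, 30), (3, 16), (3, 19), (3, 20), (3, 23), (3, 24), (3, 27), (3, 28), (3, 31), (4, 16), (4, 19), (4, 20), (4, 23), (4, 24), (4, 27), (4, 28), (4, 31), (7, 17), (7, 18), (7, 21), (7, 22), (7, 25), (7, 26), (7, 29), (7, 30)]
Unfold 5 (reflect across v@16): 64 holes -> [(0, 1), (0, 2), (0, 5), (0, 6), (0, 9), (0, 10), (0, 13), (0, 14), (0, 17), (0, 18), (0, 21), (0, 22), (0, 25), (0, 26), (0, 29), (0, 30), (3, 0), (3, 3), (3, 4), (3, 7), (3, 8), (3, 11), (3, 12), (3, 15), (3, 16), (3, 19), (3, 20), (3, 23), (3, 24), (3, 27), (3, 28), (3, 31), (4, 0), (4, 3), (4, 4), (4, 7), (4, 8), (4, 11), (4, 12), (4, 15), (4, 16), (4, 19), (4, 20), (4, 23), (4, 24), (4, 27), (4, 28), (4, 31), (7, 1), (7, 2), (7, 5), (7, 6), (7, 9), (7, 10), (7, 13), (7, 14), (7, 17), (7, 18), (7, 21), (7, 22), (7, 25), (7, 26), (7, 29), (7, 30)]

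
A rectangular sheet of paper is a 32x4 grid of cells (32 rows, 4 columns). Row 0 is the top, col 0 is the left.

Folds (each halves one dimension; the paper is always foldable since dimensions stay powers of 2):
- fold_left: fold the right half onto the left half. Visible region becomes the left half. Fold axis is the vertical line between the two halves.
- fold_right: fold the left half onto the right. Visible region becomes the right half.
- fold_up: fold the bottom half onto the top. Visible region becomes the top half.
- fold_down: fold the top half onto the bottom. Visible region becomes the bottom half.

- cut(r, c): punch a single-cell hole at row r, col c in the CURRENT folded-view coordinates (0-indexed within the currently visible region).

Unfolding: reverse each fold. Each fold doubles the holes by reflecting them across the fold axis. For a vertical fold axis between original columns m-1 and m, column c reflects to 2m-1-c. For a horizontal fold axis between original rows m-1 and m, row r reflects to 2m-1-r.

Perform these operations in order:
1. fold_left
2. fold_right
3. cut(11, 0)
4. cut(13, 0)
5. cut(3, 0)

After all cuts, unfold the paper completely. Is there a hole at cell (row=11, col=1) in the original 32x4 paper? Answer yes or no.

Op 1 fold_left: fold axis v@2; visible region now rows[0,32) x cols[0,2) = 32x2
Op 2 fold_right: fold axis v@1; visible region now rows[0,32) x cols[1,2) = 32x1
Op 3 cut(11, 0): punch at orig (11,1); cuts so far [(11, 1)]; region rows[0,32) x cols[1,2) = 32x1
Op 4 cut(13, 0): punch at orig (13,1); cuts so far [(11, 1), (13, 1)]; region rows[0,32) x cols[1,2) = 32x1
Op 5 cut(3, 0): punch at orig (3,1); cuts so far [(3, 1), (11, 1), (13, 1)]; region rows[0,32) x cols[1,2) = 32x1
Unfold 1 (reflect across v@1): 6 holes -> [(3, 0), (3, 1), (11, 0), (11, 1), (13, 0), (13, 1)]
Unfold 2 (reflect across v@2): 12 holes -> [(3, 0), (3, 1), (3, 2), (3, 3), (11, 0), (11, 1), (11, 2), (11, 3), (13, 0), (13, 1), (13, 2), (13, 3)]
Holes: [(3, 0), (3, 1), (3, 2), (3, 3), (11, 0), (11, 1), (11, 2), (11, 3), (13, 0), (13, 1), (13, 2), (13, 3)]

Answer: yes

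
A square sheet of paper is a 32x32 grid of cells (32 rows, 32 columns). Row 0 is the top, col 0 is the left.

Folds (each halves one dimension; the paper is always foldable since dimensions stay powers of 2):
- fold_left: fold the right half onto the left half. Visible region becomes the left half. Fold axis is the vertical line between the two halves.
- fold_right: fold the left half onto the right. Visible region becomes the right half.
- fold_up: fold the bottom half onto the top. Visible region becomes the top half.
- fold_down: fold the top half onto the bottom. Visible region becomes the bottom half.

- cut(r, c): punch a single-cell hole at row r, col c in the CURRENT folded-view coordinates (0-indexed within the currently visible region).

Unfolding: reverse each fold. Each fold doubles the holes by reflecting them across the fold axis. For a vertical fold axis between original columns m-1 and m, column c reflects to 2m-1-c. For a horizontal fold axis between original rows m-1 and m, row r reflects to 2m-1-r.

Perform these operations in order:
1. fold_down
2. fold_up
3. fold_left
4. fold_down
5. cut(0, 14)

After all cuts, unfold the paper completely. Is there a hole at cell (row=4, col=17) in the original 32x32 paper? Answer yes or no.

Answer: yes

Derivation:
Op 1 fold_down: fold axis h@16; visible region now rows[16,32) x cols[0,32) = 16x32
Op 2 fold_up: fold axis h@24; visible region now rows[16,24) x cols[0,32) = 8x32
Op 3 fold_left: fold axis v@16; visible region now rows[16,24) x cols[0,16) = 8x16
Op 4 fold_down: fold axis h@20; visible region now rows[20,24) x cols[0,16) = 4x16
Op 5 cut(0, 14): punch at orig (20,14); cuts so far [(20, 14)]; region rows[20,24) x cols[0,16) = 4x16
Unfold 1 (reflect across h@20): 2 holes -> [(19, 14), (20, 14)]
Unfold 2 (reflect across v@16): 4 holes -> [(19, 14), (19, 17), (20, 14), (20, 17)]
Unfold 3 (reflect across h@24): 8 holes -> [(19, 14), (19, 17), (20, 14), (20, 17), (27, 14), (27, 17), (28, 14), (28, 17)]
Unfold 4 (reflect across h@16): 16 holes -> [(3, 14), (3, 17), (4, 14), (4, 17), (11, 14), (11, 17), (12, 14), (12, 17), (19, 14), (19, 17), (20, 14), (20, 17), (27, 14), (27, 17), (28, 14), (28, 17)]
Holes: [(3, 14), (3, 17), (4, 14), (4, 17), (11, 14), (11, 17), (12, 14), (12, 17), (19, 14), (19, 17), (20, 14), (20, 17), (27, 14), (27, 17), (28, 14), (28, 17)]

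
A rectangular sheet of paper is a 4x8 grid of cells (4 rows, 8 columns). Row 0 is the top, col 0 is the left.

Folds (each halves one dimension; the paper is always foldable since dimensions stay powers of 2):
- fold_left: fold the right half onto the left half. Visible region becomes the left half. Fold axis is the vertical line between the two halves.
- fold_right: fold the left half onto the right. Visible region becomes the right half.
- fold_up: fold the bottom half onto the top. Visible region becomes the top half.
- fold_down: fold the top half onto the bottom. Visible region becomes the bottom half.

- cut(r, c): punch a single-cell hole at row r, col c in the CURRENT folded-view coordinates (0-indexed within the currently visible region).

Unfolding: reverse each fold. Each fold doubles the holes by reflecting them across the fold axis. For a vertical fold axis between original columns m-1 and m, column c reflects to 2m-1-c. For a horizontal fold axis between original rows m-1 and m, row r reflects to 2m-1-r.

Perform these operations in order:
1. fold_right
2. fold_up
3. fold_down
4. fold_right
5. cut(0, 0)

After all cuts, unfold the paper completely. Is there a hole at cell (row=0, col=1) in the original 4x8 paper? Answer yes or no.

Answer: yes

Derivation:
Op 1 fold_right: fold axis v@4; visible region now rows[0,4) x cols[4,8) = 4x4
Op 2 fold_up: fold axis h@2; visible region now rows[0,2) x cols[4,8) = 2x4
Op 3 fold_down: fold axis h@1; visible region now rows[1,2) x cols[4,8) = 1x4
Op 4 fold_right: fold axis v@6; visible region now rows[1,2) x cols[6,8) = 1x2
Op 5 cut(0, 0): punch at orig (1,6); cuts so far [(1, 6)]; region rows[1,2) x cols[6,8) = 1x2
Unfold 1 (reflect across v@6): 2 holes -> [(1, 5), (1, 6)]
Unfold 2 (reflect across h@1): 4 holes -> [(0, 5), (0, 6), (1, 5), (1, 6)]
Unfold 3 (reflect across h@2): 8 holes -> [(0, 5), (0, 6), (1, 5), (1, 6), (2, 5), (2, 6), (3, 5), (3, 6)]
Unfold 4 (reflect across v@4): 16 holes -> [(0, 1), (0, 2), (0, 5), (0, 6), (1, 1), (1, 2), (1, 5), (1, 6), (2, 1), (2, 2), (2, 5), (2, 6), (3, 1), (3, 2), (3, 5), (3, 6)]
Holes: [(0, 1), (0, 2), (0, 5), (0, 6), (1, 1), (1, 2), (1, 5), (1, 6), (2, 1), (2, 2), (2, 5), (2, 6), (3, 1), (3, 2), (3, 5), (3, 6)]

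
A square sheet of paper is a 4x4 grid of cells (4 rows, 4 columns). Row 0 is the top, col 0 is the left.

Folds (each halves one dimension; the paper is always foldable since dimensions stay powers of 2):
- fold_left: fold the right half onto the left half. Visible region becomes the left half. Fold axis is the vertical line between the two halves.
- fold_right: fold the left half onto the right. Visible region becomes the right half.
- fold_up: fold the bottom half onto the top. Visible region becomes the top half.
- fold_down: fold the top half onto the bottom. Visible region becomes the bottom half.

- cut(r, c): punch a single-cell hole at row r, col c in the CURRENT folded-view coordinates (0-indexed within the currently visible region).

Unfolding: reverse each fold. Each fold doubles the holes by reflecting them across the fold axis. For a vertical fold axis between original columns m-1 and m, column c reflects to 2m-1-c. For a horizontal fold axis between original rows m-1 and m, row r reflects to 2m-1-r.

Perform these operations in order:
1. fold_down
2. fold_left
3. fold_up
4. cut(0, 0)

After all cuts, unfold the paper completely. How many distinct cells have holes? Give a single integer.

Answer: 8

Derivation:
Op 1 fold_down: fold axis h@2; visible region now rows[2,4) x cols[0,4) = 2x4
Op 2 fold_left: fold axis v@2; visible region now rows[2,4) x cols[0,2) = 2x2
Op 3 fold_up: fold axis h@3; visible region now rows[2,3) x cols[0,2) = 1x2
Op 4 cut(0, 0): punch at orig (2,0); cuts so far [(2, 0)]; region rows[2,3) x cols[0,2) = 1x2
Unfold 1 (reflect across h@3): 2 holes -> [(2, 0), (3, 0)]
Unfold 2 (reflect across v@2): 4 holes -> [(2, 0), (2, 3), (3, 0), (3, 3)]
Unfold 3 (reflect across h@2): 8 holes -> [(0, 0), (0, 3), (1, 0), (1, 3), (2, 0), (2, 3), (3, 0), (3, 3)]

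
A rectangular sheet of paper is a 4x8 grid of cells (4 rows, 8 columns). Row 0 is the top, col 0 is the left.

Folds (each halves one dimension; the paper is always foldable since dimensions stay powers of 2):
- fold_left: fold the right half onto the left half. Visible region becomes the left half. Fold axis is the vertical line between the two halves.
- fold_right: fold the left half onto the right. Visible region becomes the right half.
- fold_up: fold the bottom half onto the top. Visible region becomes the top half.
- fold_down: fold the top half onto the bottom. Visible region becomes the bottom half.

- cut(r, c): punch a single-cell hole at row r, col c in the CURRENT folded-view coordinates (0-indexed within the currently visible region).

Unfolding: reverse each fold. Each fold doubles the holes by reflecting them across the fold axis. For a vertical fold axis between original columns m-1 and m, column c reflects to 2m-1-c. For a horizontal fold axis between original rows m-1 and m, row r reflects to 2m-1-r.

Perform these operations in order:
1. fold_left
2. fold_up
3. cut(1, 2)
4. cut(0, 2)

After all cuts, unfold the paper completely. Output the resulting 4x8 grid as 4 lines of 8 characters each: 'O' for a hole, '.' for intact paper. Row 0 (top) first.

Op 1 fold_left: fold axis v@4; visible region now rows[0,4) x cols[0,4) = 4x4
Op 2 fold_up: fold axis h@2; visible region now rows[0,2) x cols[0,4) = 2x4
Op 3 cut(1, 2): punch at orig (1,2); cuts so far [(1, 2)]; region rows[0,2) x cols[0,4) = 2x4
Op 4 cut(0, 2): punch at orig (0,2); cuts so far [(0, 2), (1, 2)]; region rows[0,2) x cols[0,4) = 2x4
Unfold 1 (reflect across h@2): 4 holes -> [(0, 2), (1, 2), (2, 2), (3, 2)]
Unfold 2 (reflect across v@4): 8 holes -> [(0, 2), (0, 5), (1, 2), (1, 5), (2, 2), (2, 5), (3, 2), (3, 5)]

Answer: ..O..O..
..O..O..
..O..O..
..O..O..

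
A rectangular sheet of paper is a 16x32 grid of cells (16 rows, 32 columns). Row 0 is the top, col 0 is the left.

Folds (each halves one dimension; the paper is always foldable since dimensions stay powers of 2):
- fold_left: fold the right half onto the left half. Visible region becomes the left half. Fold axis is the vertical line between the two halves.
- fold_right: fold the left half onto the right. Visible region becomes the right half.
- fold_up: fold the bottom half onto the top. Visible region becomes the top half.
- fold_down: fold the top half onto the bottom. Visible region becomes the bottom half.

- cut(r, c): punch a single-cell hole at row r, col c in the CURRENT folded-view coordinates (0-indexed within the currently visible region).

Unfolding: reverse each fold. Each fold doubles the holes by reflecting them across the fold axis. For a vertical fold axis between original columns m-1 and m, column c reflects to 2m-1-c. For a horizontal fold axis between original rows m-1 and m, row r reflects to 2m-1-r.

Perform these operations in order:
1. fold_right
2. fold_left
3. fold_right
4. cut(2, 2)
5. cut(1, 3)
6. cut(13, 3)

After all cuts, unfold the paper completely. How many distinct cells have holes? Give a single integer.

Answer: 24

Derivation:
Op 1 fold_right: fold axis v@16; visible region now rows[0,16) x cols[16,32) = 16x16
Op 2 fold_left: fold axis v@24; visible region now rows[0,16) x cols[16,24) = 16x8
Op 3 fold_right: fold axis v@20; visible region now rows[0,16) x cols[20,24) = 16x4
Op 4 cut(2, 2): punch at orig (2,22); cuts so far [(2, 22)]; region rows[0,16) x cols[20,24) = 16x4
Op 5 cut(1, 3): punch at orig (1,23); cuts so far [(1, 23), (2, 22)]; region rows[0,16) x cols[20,24) = 16x4
Op 6 cut(13, 3): punch at orig (13,23); cuts so far [(1, 23), (2, 22), (13, 23)]; region rows[0,16) x cols[20,24) = 16x4
Unfold 1 (reflect across v@20): 6 holes -> [(1, 16), (1, 23), (2, 17), (2, 22), (13, 16), (13, 23)]
Unfold 2 (reflect across v@24): 12 holes -> [(1, 16), (1, 23), (1, 24), (1, 31), (2, 17), (2, 22), (2, 25), (2, 30), (13, 16), (13, 23), (13, 24), (13, 31)]
Unfold 3 (reflect across v@16): 24 holes -> [(1, 0), (1, 7), (1, 8), (1, 15), (1, 16), (1, 23), (1, 24), (1, 31), (2, 1), (2, 6), (2, 9), (2, 14), (2, 17), (2, 22), (2, 25), (2, 30), (13, 0), (13, 7), (13, 8), (13, 15), (13, 16), (13, 23), (13, 24), (13, 31)]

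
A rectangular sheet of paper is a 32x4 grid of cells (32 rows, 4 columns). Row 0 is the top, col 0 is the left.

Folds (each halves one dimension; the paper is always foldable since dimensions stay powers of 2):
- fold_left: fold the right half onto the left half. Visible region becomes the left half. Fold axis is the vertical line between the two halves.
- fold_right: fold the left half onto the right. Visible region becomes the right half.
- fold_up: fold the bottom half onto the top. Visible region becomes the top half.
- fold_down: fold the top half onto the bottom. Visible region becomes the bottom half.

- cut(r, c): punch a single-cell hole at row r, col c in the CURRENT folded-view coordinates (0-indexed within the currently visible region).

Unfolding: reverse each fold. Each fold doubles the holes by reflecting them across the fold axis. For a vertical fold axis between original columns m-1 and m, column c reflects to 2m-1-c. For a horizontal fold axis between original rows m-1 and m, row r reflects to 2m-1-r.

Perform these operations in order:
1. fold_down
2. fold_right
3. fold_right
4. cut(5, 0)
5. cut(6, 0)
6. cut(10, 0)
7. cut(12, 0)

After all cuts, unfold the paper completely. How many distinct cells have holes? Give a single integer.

Answer: 32

Derivation:
Op 1 fold_down: fold axis h@16; visible region now rows[16,32) x cols[0,4) = 16x4
Op 2 fold_right: fold axis v@2; visible region now rows[16,32) x cols[2,4) = 16x2
Op 3 fold_right: fold axis v@3; visible region now rows[16,32) x cols[3,4) = 16x1
Op 4 cut(5, 0): punch at orig (21,3); cuts so far [(21, 3)]; region rows[16,32) x cols[3,4) = 16x1
Op 5 cut(6, 0): punch at orig (22,3); cuts so far [(21, 3), (22, 3)]; region rows[16,32) x cols[3,4) = 16x1
Op 6 cut(10, 0): punch at orig (26,3); cuts so far [(21, 3), (22, 3), (26, 3)]; region rows[16,32) x cols[3,4) = 16x1
Op 7 cut(12, 0): punch at orig (28,3); cuts so far [(21, 3), (22, 3), (26, 3), (28, 3)]; region rows[16,32) x cols[3,4) = 16x1
Unfold 1 (reflect across v@3): 8 holes -> [(21, 2), (21, 3), (22, 2), (22, 3), (26, 2), (26, 3), (28, 2), (28, 3)]
Unfold 2 (reflect across v@2): 16 holes -> [(21, 0), (21, 1), (21, 2), (21, 3), (22, 0), (22, 1), (22, 2), (22, 3), (26, 0), (26, 1), (26, 2), (26, 3), (28, 0), (28, 1), (28, 2), (28, 3)]
Unfold 3 (reflect across h@16): 32 holes -> [(3, 0), (3, 1), (3, 2), (3, 3), (5, 0), (5, 1), (5, 2), (5, 3), (9, 0), (9, 1), (9, 2), (9, 3), (10, 0), (10, 1), (10, 2), (10, 3), (21, 0), (21, 1), (21, 2), (21, 3), (22, 0), (22, 1), (22, 2), (22, 3), (26, 0), (26, 1), (26, 2), (26, 3), (28, 0), (28, 1), (28, 2), (28, 3)]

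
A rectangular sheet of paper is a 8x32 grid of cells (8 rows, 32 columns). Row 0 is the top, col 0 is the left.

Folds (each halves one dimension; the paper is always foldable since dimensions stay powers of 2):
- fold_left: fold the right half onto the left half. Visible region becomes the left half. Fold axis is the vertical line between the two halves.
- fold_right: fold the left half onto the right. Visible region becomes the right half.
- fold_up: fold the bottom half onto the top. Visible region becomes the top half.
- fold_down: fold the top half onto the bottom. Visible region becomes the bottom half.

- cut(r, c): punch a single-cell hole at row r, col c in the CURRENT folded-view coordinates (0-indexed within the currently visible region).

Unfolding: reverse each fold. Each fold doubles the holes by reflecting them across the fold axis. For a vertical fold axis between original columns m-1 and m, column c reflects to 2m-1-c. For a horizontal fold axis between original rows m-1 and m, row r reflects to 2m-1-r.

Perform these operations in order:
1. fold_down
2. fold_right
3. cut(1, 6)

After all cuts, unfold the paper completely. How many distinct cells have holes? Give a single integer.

Op 1 fold_down: fold axis h@4; visible region now rows[4,8) x cols[0,32) = 4x32
Op 2 fold_right: fold axis v@16; visible region now rows[4,8) x cols[16,32) = 4x16
Op 3 cut(1, 6): punch at orig (5,22); cuts so far [(5, 22)]; region rows[4,8) x cols[16,32) = 4x16
Unfold 1 (reflect across v@16): 2 holes -> [(5, 9), (5, 22)]
Unfold 2 (reflect across h@4): 4 holes -> [(2, 9), (2, 22), (5, 9), (5, 22)]

Answer: 4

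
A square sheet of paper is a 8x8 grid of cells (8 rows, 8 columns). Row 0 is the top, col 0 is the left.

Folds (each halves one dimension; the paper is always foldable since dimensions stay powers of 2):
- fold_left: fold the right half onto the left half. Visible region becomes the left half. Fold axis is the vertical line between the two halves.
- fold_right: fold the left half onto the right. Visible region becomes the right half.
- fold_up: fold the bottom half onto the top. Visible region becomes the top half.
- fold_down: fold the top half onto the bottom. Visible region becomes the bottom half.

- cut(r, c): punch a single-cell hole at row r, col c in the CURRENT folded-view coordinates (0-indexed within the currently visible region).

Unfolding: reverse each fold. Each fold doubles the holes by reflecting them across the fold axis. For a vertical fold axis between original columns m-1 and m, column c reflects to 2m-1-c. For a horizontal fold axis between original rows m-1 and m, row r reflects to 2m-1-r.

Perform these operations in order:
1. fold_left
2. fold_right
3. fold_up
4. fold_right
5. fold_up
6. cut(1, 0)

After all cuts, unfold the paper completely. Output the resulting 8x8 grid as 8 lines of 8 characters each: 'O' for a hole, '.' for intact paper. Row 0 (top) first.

Answer: ........
OOOOOOOO
OOOOOOOO
........
........
OOOOOOOO
OOOOOOOO
........

Derivation:
Op 1 fold_left: fold axis v@4; visible region now rows[0,8) x cols[0,4) = 8x4
Op 2 fold_right: fold axis v@2; visible region now rows[0,8) x cols[2,4) = 8x2
Op 3 fold_up: fold axis h@4; visible region now rows[0,4) x cols[2,4) = 4x2
Op 4 fold_right: fold axis v@3; visible region now rows[0,4) x cols[3,4) = 4x1
Op 5 fold_up: fold axis h@2; visible region now rows[0,2) x cols[3,4) = 2x1
Op 6 cut(1, 0): punch at orig (1,3); cuts so far [(1, 3)]; region rows[0,2) x cols[3,4) = 2x1
Unfold 1 (reflect across h@2): 2 holes -> [(1, 3), (2, 3)]
Unfold 2 (reflect across v@3): 4 holes -> [(1, 2), (1, 3), (2, 2), (2, 3)]
Unfold 3 (reflect across h@4): 8 holes -> [(1, 2), (1, 3), (2, 2), (2, 3), (5, 2), (5, 3), (6, 2), (6, 3)]
Unfold 4 (reflect across v@2): 16 holes -> [(1, 0), (1, 1), (1, 2), (1, 3), (2, 0), (2, 1), (2, 2), (2, 3), (5, 0), (5, 1), (5, 2), (5, 3), (6, 0), (6, 1), (6, 2), (6, 3)]
Unfold 5 (reflect across v@4): 32 holes -> [(1, 0), (1, 1), (1, 2), (1, 3), (1, 4), (1, 5), (1, 6), (1, 7), (2, 0), (2, 1), (2, 2), (2, 3), (2, 4), (2, 5), (2, 6), (2, 7), (5, 0), (5, 1), (5, 2), (5, 3), (5, 4), (5, 5), (5, 6), (5, 7), (6, 0), (6, 1), (6, 2), (6, 3), (6, 4), (6, 5), (6, 6), (6, 7)]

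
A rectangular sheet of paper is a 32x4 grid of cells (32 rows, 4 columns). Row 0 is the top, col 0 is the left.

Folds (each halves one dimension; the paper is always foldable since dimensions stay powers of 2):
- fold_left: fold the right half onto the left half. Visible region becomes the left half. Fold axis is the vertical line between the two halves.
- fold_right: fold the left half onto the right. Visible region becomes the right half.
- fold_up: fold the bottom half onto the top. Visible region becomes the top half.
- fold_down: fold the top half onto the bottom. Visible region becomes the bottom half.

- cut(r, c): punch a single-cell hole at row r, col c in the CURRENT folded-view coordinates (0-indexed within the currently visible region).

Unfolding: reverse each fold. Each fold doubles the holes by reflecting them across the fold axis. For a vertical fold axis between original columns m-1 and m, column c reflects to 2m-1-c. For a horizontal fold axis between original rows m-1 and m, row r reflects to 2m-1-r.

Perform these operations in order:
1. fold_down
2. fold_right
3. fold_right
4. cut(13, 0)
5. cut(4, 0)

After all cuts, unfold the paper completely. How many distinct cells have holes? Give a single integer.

Answer: 16

Derivation:
Op 1 fold_down: fold axis h@16; visible region now rows[16,32) x cols[0,4) = 16x4
Op 2 fold_right: fold axis v@2; visible region now rows[16,32) x cols[2,4) = 16x2
Op 3 fold_right: fold axis v@3; visible region now rows[16,32) x cols[3,4) = 16x1
Op 4 cut(13, 0): punch at orig (29,3); cuts so far [(29, 3)]; region rows[16,32) x cols[3,4) = 16x1
Op 5 cut(4, 0): punch at orig (20,3); cuts so far [(20, 3), (29, 3)]; region rows[16,32) x cols[3,4) = 16x1
Unfold 1 (reflect across v@3): 4 holes -> [(20, 2), (20, 3), (29, 2), (29, 3)]
Unfold 2 (reflect across v@2): 8 holes -> [(20, 0), (20, 1), (20, 2), (20, 3), (29, 0), (29, 1), (29, 2), (29, 3)]
Unfold 3 (reflect across h@16): 16 holes -> [(2, 0), (2, 1), (2, 2), (2, 3), (11, 0), (11, 1), (11, 2), (11, 3), (20, 0), (20, 1), (20, 2), (20, 3), (29, 0), (29, 1), (29, 2), (29, 3)]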